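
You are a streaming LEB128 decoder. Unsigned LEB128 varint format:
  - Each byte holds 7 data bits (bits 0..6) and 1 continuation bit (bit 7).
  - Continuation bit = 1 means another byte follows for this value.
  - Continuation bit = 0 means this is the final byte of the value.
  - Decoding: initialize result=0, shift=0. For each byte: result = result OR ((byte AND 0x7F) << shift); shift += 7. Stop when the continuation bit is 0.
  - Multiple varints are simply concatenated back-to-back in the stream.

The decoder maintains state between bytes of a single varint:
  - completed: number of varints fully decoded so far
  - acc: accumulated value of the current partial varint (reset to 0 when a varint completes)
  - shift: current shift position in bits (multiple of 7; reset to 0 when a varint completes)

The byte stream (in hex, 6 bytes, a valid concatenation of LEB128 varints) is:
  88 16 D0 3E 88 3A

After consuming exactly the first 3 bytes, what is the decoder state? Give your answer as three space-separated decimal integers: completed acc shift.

byte[0]=0x88 cont=1 payload=0x08: acc |= 8<<0 -> completed=0 acc=8 shift=7
byte[1]=0x16 cont=0 payload=0x16: varint #1 complete (value=2824); reset -> completed=1 acc=0 shift=0
byte[2]=0xD0 cont=1 payload=0x50: acc |= 80<<0 -> completed=1 acc=80 shift=7

Answer: 1 80 7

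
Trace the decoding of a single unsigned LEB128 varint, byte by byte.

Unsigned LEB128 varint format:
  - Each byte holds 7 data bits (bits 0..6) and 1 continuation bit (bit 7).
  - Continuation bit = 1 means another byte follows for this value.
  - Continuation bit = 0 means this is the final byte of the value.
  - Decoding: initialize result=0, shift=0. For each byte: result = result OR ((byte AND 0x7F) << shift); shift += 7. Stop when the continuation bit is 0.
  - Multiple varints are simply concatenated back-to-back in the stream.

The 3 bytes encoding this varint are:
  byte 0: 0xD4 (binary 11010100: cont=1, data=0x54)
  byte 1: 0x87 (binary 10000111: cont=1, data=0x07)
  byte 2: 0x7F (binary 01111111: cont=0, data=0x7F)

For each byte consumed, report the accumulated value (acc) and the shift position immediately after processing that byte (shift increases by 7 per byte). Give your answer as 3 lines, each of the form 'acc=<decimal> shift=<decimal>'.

Answer: acc=84 shift=7
acc=980 shift=14
acc=2081748 shift=21

Derivation:
byte 0=0xD4: payload=0x54=84, contrib = 84<<0 = 84; acc -> 84, shift -> 7
byte 1=0x87: payload=0x07=7, contrib = 7<<7 = 896; acc -> 980, shift -> 14
byte 2=0x7F: payload=0x7F=127, contrib = 127<<14 = 2080768; acc -> 2081748, shift -> 21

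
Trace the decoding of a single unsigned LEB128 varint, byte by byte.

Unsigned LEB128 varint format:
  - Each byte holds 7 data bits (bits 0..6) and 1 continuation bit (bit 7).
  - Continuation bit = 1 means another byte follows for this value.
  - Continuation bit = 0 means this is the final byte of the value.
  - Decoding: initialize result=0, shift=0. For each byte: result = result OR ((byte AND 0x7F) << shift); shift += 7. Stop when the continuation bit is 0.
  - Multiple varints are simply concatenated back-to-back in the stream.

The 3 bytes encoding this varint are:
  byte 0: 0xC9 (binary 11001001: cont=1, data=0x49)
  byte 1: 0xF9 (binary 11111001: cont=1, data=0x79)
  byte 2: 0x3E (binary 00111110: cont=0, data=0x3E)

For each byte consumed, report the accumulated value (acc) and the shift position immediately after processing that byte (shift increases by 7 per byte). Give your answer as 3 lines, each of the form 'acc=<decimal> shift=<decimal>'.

byte 0=0xC9: payload=0x49=73, contrib = 73<<0 = 73; acc -> 73, shift -> 7
byte 1=0xF9: payload=0x79=121, contrib = 121<<7 = 15488; acc -> 15561, shift -> 14
byte 2=0x3E: payload=0x3E=62, contrib = 62<<14 = 1015808; acc -> 1031369, shift -> 21

Answer: acc=73 shift=7
acc=15561 shift=14
acc=1031369 shift=21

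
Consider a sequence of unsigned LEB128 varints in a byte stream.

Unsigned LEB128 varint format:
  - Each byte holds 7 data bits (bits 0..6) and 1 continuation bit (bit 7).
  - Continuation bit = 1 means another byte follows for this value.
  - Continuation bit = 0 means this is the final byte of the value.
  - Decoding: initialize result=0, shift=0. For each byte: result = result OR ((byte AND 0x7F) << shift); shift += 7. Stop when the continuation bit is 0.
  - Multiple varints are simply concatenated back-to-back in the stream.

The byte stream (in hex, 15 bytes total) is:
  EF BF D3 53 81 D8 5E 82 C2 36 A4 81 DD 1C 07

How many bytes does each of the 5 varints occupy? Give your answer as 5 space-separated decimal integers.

  byte[0]=0xEF cont=1 payload=0x6F=111: acc |= 111<<0 -> acc=111 shift=7
  byte[1]=0xBF cont=1 payload=0x3F=63: acc |= 63<<7 -> acc=8175 shift=14
  byte[2]=0xD3 cont=1 payload=0x53=83: acc |= 83<<14 -> acc=1368047 shift=21
  byte[3]=0x53 cont=0 payload=0x53=83: acc |= 83<<21 -> acc=175431663 shift=28 [end]
Varint 1: bytes[0:4] = EF BF D3 53 -> value 175431663 (4 byte(s))
  byte[4]=0x81 cont=1 payload=0x01=1: acc |= 1<<0 -> acc=1 shift=7
  byte[5]=0xD8 cont=1 payload=0x58=88: acc |= 88<<7 -> acc=11265 shift=14
  byte[6]=0x5E cont=0 payload=0x5E=94: acc |= 94<<14 -> acc=1551361 shift=21 [end]
Varint 2: bytes[4:7] = 81 D8 5E -> value 1551361 (3 byte(s))
  byte[7]=0x82 cont=1 payload=0x02=2: acc |= 2<<0 -> acc=2 shift=7
  byte[8]=0xC2 cont=1 payload=0x42=66: acc |= 66<<7 -> acc=8450 shift=14
  byte[9]=0x36 cont=0 payload=0x36=54: acc |= 54<<14 -> acc=893186 shift=21 [end]
Varint 3: bytes[7:10] = 82 C2 36 -> value 893186 (3 byte(s))
  byte[10]=0xA4 cont=1 payload=0x24=36: acc |= 36<<0 -> acc=36 shift=7
  byte[11]=0x81 cont=1 payload=0x01=1: acc |= 1<<7 -> acc=164 shift=14
  byte[12]=0xDD cont=1 payload=0x5D=93: acc |= 93<<14 -> acc=1523876 shift=21
  byte[13]=0x1C cont=0 payload=0x1C=28: acc |= 28<<21 -> acc=60244132 shift=28 [end]
Varint 4: bytes[10:14] = A4 81 DD 1C -> value 60244132 (4 byte(s))
  byte[14]=0x07 cont=0 payload=0x07=7: acc |= 7<<0 -> acc=7 shift=7 [end]
Varint 5: bytes[14:15] = 07 -> value 7 (1 byte(s))

Answer: 4 3 3 4 1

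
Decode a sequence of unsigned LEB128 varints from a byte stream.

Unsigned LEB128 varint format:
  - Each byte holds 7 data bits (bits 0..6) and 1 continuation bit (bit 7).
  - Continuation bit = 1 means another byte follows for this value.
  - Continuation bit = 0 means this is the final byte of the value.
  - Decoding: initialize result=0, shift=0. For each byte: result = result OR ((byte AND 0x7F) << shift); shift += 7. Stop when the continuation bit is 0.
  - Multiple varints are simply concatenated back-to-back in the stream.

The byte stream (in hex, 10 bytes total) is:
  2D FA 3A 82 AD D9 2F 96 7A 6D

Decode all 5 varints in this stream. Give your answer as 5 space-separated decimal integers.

Answer: 45 7546 100030082 15638 109

Derivation:
  byte[0]=0x2D cont=0 payload=0x2D=45: acc |= 45<<0 -> acc=45 shift=7 [end]
Varint 1: bytes[0:1] = 2D -> value 45 (1 byte(s))
  byte[1]=0xFA cont=1 payload=0x7A=122: acc |= 122<<0 -> acc=122 shift=7
  byte[2]=0x3A cont=0 payload=0x3A=58: acc |= 58<<7 -> acc=7546 shift=14 [end]
Varint 2: bytes[1:3] = FA 3A -> value 7546 (2 byte(s))
  byte[3]=0x82 cont=1 payload=0x02=2: acc |= 2<<0 -> acc=2 shift=7
  byte[4]=0xAD cont=1 payload=0x2D=45: acc |= 45<<7 -> acc=5762 shift=14
  byte[5]=0xD9 cont=1 payload=0x59=89: acc |= 89<<14 -> acc=1463938 shift=21
  byte[6]=0x2F cont=0 payload=0x2F=47: acc |= 47<<21 -> acc=100030082 shift=28 [end]
Varint 3: bytes[3:7] = 82 AD D9 2F -> value 100030082 (4 byte(s))
  byte[7]=0x96 cont=1 payload=0x16=22: acc |= 22<<0 -> acc=22 shift=7
  byte[8]=0x7A cont=0 payload=0x7A=122: acc |= 122<<7 -> acc=15638 shift=14 [end]
Varint 4: bytes[7:9] = 96 7A -> value 15638 (2 byte(s))
  byte[9]=0x6D cont=0 payload=0x6D=109: acc |= 109<<0 -> acc=109 shift=7 [end]
Varint 5: bytes[9:10] = 6D -> value 109 (1 byte(s))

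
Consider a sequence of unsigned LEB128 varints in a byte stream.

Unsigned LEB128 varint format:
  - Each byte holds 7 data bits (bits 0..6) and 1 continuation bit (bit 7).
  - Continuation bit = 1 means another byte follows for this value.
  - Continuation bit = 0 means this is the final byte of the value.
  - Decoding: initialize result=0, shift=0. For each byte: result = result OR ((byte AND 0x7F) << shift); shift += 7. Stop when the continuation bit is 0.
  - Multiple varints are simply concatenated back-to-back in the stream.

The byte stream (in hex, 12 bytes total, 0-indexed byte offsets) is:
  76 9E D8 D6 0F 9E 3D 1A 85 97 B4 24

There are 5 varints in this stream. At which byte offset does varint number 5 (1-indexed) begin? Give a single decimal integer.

  byte[0]=0x76 cont=0 payload=0x76=118: acc |= 118<<0 -> acc=118 shift=7 [end]
Varint 1: bytes[0:1] = 76 -> value 118 (1 byte(s))
  byte[1]=0x9E cont=1 payload=0x1E=30: acc |= 30<<0 -> acc=30 shift=7
  byte[2]=0xD8 cont=1 payload=0x58=88: acc |= 88<<7 -> acc=11294 shift=14
  byte[3]=0xD6 cont=1 payload=0x56=86: acc |= 86<<14 -> acc=1420318 shift=21
  byte[4]=0x0F cont=0 payload=0x0F=15: acc |= 15<<21 -> acc=32877598 shift=28 [end]
Varint 2: bytes[1:5] = 9E D8 D6 0F -> value 32877598 (4 byte(s))
  byte[5]=0x9E cont=1 payload=0x1E=30: acc |= 30<<0 -> acc=30 shift=7
  byte[6]=0x3D cont=0 payload=0x3D=61: acc |= 61<<7 -> acc=7838 shift=14 [end]
Varint 3: bytes[5:7] = 9E 3D -> value 7838 (2 byte(s))
  byte[7]=0x1A cont=0 payload=0x1A=26: acc |= 26<<0 -> acc=26 shift=7 [end]
Varint 4: bytes[7:8] = 1A -> value 26 (1 byte(s))
  byte[8]=0x85 cont=1 payload=0x05=5: acc |= 5<<0 -> acc=5 shift=7
  byte[9]=0x97 cont=1 payload=0x17=23: acc |= 23<<7 -> acc=2949 shift=14
  byte[10]=0xB4 cont=1 payload=0x34=52: acc |= 52<<14 -> acc=854917 shift=21
  byte[11]=0x24 cont=0 payload=0x24=36: acc |= 36<<21 -> acc=76352389 shift=28 [end]
Varint 5: bytes[8:12] = 85 97 B4 24 -> value 76352389 (4 byte(s))

Answer: 8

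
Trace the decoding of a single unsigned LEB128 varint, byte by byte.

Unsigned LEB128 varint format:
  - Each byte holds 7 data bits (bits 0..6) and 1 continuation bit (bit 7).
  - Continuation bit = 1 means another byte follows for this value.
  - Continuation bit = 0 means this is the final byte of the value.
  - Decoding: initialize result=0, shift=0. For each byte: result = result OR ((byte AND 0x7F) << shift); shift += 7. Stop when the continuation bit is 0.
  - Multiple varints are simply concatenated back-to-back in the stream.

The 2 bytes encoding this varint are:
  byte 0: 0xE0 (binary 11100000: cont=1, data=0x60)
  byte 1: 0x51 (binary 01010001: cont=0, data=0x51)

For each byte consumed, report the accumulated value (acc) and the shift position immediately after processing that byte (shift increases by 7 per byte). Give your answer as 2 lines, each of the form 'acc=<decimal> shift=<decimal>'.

byte 0=0xE0: payload=0x60=96, contrib = 96<<0 = 96; acc -> 96, shift -> 7
byte 1=0x51: payload=0x51=81, contrib = 81<<7 = 10368; acc -> 10464, shift -> 14

Answer: acc=96 shift=7
acc=10464 shift=14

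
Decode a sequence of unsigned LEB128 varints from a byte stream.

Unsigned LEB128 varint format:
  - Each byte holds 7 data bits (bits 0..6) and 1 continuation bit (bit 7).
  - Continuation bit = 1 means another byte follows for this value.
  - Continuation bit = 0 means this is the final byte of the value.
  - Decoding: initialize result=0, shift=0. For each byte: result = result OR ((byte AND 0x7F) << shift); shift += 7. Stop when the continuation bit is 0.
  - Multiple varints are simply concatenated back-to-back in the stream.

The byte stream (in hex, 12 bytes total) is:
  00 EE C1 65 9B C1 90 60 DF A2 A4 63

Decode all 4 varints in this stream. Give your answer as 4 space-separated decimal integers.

  byte[0]=0x00 cont=0 payload=0x00=0: acc |= 0<<0 -> acc=0 shift=7 [end]
Varint 1: bytes[0:1] = 00 -> value 0 (1 byte(s))
  byte[1]=0xEE cont=1 payload=0x6E=110: acc |= 110<<0 -> acc=110 shift=7
  byte[2]=0xC1 cont=1 payload=0x41=65: acc |= 65<<7 -> acc=8430 shift=14
  byte[3]=0x65 cont=0 payload=0x65=101: acc |= 101<<14 -> acc=1663214 shift=21 [end]
Varint 2: bytes[1:4] = EE C1 65 -> value 1663214 (3 byte(s))
  byte[4]=0x9B cont=1 payload=0x1B=27: acc |= 27<<0 -> acc=27 shift=7
  byte[5]=0xC1 cont=1 payload=0x41=65: acc |= 65<<7 -> acc=8347 shift=14
  byte[6]=0x90 cont=1 payload=0x10=16: acc |= 16<<14 -> acc=270491 shift=21
  byte[7]=0x60 cont=0 payload=0x60=96: acc |= 96<<21 -> acc=201597083 shift=28 [end]
Varint 3: bytes[4:8] = 9B C1 90 60 -> value 201597083 (4 byte(s))
  byte[8]=0xDF cont=1 payload=0x5F=95: acc |= 95<<0 -> acc=95 shift=7
  byte[9]=0xA2 cont=1 payload=0x22=34: acc |= 34<<7 -> acc=4447 shift=14
  byte[10]=0xA4 cont=1 payload=0x24=36: acc |= 36<<14 -> acc=594271 shift=21
  byte[11]=0x63 cont=0 payload=0x63=99: acc |= 99<<21 -> acc=208212319 shift=28 [end]
Varint 4: bytes[8:12] = DF A2 A4 63 -> value 208212319 (4 byte(s))

Answer: 0 1663214 201597083 208212319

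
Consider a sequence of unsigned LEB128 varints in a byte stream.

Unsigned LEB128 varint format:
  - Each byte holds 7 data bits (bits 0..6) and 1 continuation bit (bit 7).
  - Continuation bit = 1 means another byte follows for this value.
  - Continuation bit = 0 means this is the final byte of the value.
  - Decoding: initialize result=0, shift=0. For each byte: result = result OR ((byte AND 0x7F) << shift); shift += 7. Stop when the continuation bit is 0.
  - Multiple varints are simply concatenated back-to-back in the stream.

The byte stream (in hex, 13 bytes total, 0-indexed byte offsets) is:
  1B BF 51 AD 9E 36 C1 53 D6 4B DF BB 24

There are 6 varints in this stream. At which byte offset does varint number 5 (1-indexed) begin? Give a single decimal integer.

Answer: 8

Derivation:
  byte[0]=0x1B cont=0 payload=0x1B=27: acc |= 27<<0 -> acc=27 shift=7 [end]
Varint 1: bytes[0:1] = 1B -> value 27 (1 byte(s))
  byte[1]=0xBF cont=1 payload=0x3F=63: acc |= 63<<0 -> acc=63 shift=7
  byte[2]=0x51 cont=0 payload=0x51=81: acc |= 81<<7 -> acc=10431 shift=14 [end]
Varint 2: bytes[1:3] = BF 51 -> value 10431 (2 byte(s))
  byte[3]=0xAD cont=1 payload=0x2D=45: acc |= 45<<0 -> acc=45 shift=7
  byte[4]=0x9E cont=1 payload=0x1E=30: acc |= 30<<7 -> acc=3885 shift=14
  byte[5]=0x36 cont=0 payload=0x36=54: acc |= 54<<14 -> acc=888621 shift=21 [end]
Varint 3: bytes[3:6] = AD 9E 36 -> value 888621 (3 byte(s))
  byte[6]=0xC1 cont=1 payload=0x41=65: acc |= 65<<0 -> acc=65 shift=7
  byte[7]=0x53 cont=0 payload=0x53=83: acc |= 83<<7 -> acc=10689 shift=14 [end]
Varint 4: bytes[6:8] = C1 53 -> value 10689 (2 byte(s))
  byte[8]=0xD6 cont=1 payload=0x56=86: acc |= 86<<0 -> acc=86 shift=7
  byte[9]=0x4B cont=0 payload=0x4B=75: acc |= 75<<7 -> acc=9686 shift=14 [end]
Varint 5: bytes[8:10] = D6 4B -> value 9686 (2 byte(s))
  byte[10]=0xDF cont=1 payload=0x5F=95: acc |= 95<<0 -> acc=95 shift=7
  byte[11]=0xBB cont=1 payload=0x3B=59: acc |= 59<<7 -> acc=7647 shift=14
  byte[12]=0x24 cont=0 payload=0x24=36: acc |= 36<<14 -> acc=597471 shift=21 [end]
Varint 6: bytes[10:13] = DF BB 24 -> value 597471 (3 byte(s))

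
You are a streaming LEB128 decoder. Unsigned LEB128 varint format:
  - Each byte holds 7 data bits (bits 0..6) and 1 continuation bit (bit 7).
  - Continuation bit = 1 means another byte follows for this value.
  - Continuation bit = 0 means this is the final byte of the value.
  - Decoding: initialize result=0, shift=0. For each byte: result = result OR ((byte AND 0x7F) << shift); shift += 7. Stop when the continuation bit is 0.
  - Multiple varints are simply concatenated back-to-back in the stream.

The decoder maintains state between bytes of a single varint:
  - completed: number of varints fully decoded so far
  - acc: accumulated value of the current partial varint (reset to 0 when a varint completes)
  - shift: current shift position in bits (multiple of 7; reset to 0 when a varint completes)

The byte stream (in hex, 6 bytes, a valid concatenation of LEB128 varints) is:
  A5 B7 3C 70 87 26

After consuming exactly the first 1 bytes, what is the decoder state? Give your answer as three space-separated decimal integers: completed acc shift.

byte[0]=0xA5 cont=1 payload=0x25: acc |= 37<<0 -> completed=0 acc=37 shift=7

Answer: 0 37 7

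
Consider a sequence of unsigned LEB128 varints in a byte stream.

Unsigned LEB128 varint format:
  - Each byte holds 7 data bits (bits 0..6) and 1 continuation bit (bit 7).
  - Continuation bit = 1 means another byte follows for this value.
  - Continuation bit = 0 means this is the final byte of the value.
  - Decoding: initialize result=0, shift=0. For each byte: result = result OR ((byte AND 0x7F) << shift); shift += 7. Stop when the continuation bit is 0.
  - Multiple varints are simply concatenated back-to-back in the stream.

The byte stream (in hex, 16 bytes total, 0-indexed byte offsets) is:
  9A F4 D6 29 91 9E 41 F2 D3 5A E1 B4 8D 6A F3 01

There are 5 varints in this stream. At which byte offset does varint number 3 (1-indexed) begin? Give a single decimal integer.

  byte[0]=0x9A cont=1 payload=0x1A=26: acc |= 26<<0 -> acc=26 shift=7
  byte[1]=0xF4 cont=1 payload=0x74=116: acc |= 116<<7 -> acc=14874 shift=14
  byte[2]=0xD6 cont=1 payload=0x56=86: acc |= 86<<14 -> acc=1423898 shift=21
  byte[3]=0x29 cont=0 payload=0x29=41: acc |= 41<<21 -> acc=87407130 shift=28 [end]
Varint 1: bytes[0:4] = 9A F4 D6 29 -> value 87407130 (4 byte(s))
  byte[4]=0x91 cont=1 payload=0x11=17: acc |= 17<<0 -> acc=17 shift=7
  byte[5]=0x9E cont=1 payload=0x1E=30: acc |= 30<<7 -> acc=3857 shift=14
  byte[6]=0x41 cont=0 payload=0x41=65: acc |= 65<<14 -> acc=1068817 shift=21 [end]
Varint 2: bytes[4:7] = 91 9E 41 -> value 1068817 (3 byte(s))
  byte[7]=0xF2 cont=1 payload=0x72=114: acc |= 114<<0 -> acc=114 shift=7
  byte[8]=0xD3 cont=1 payload=0x53=83: acc |= 83<<7 -> acc=10738 shift=14
  byte[9]=0x5A cont=0 payload=0x5A=90: acc |= 90<<14 -> acc=1485298 shift=21 [end]
Varint 3: bytes[7:10] = F2 D3 5A -> value 1485298 (3 byte(s))
  byte[10]=0xE1 cont=1 payload=0x61=97: acc |= 97<<0 -> acc=97 shift=7
  byte[11]=0xB4 cont=1 payload=0x34=52: acc |= 52<<7 -> acc=6753 shift=14
  byte[12]=0x8D cont=1 payload=0x0D=13: acc |= 13<<14 -> acc=219745 shift=21
  byte[13]=0x6A cont=0 payload=0x6A=106: acc |= 106<<21 -> acc=222517857 shift=28 [end]
Varint 4: bytes[10:14] = E1 B4 8D 6A -> value 222517857 (4 byte(s))
  byte[14]=0xF3 cont=1 payload=0x73=115: acc |= 115<<0 -> acc=115 shift=7
  byte[15]=0x01 cont=0 payload=0x01=1: acc |= 1<<7 -> acc=243 shift=14 [end]
Varint 5: bytes[14:16] = F3 01 -> value 243 (2 byte(s))

Answer: 7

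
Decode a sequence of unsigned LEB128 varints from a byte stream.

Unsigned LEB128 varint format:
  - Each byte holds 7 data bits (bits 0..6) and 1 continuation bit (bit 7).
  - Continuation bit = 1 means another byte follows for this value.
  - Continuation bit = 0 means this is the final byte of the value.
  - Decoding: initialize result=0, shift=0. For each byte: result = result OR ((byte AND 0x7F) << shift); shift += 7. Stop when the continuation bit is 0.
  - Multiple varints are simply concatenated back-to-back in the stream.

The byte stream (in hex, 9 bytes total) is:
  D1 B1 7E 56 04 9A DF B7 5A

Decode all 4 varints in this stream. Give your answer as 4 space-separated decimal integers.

  byte[0]=0xD1 cont=1 payload=0x51=81: acc |= 81<<0 -> acc=81 shift=7
  byte[1]=0xB1 cont=1 payload=0x31=49: acc |= 49<<7 -> acc=6353 shift=14
  byte[2]=0x7E cont=0 payload=0x7E=126: acc |= 126<<14 -> acc=2070737 shift=21 [end]
Varint 1: bytes[0:3] = D1 B1 7E -> value 2070737 (3 byte(s))
  byte[3]=0x56 cont=0 payload=0x56=86: acc |= 86<<0 -> acc=86 shift=7 [end]
Varint 2: bytes[3:4] = 56 -> value 86 (1 byte(s))
  byte[4]=0x04 cont=0 payload=0x04=4: acc |= 4<<0 -> acc=4 shift=7 [end]
Varint 3: bytes[4:5] = 04 -> value 4 (1 byte(s))
  byte[5]=0x9A cont=1 payload=0x1A=26: acc |= 26<<0 -> acc=26 shift=7
  byte[6]=0xDF cont=1 payload=0x5F=95: acc |= 95<<7 -> acc=12186 shift=14
  byte[7]=0xB7 cont=1 payload=0x37=55: acc |= 55<<14 -> acc=913306 shift=21
  byte[8]=0x5A cont=0 payload=0x5A=90: acc |= 90<<21 -> acc=189656986 shift=28 [end]
Varint 4: bytes[5:9] = 9A DF B7 5A -> value 189656986 (4 byte(s))

Answer: 2070737 86 4 189656986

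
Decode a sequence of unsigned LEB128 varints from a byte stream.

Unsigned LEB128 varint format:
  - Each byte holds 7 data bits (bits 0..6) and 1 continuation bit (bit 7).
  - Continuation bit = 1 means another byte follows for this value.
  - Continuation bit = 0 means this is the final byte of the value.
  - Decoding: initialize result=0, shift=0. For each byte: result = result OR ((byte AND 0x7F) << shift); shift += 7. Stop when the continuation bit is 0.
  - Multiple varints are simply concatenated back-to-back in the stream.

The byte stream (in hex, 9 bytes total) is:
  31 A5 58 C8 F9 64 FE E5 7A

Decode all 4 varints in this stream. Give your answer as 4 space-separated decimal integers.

  byte[0]=0x31 cont=0 payload=0x31=49: acc |= 49<<0 -> acc=49 shift=7 [end]
Varint 1: bytes[0:1] = 31 -> value 49 (1 byte(s))
  byte[1]=0xA5 cont=1 payload=0x25=37: acc |= 37<<0 -> acc=37 shift=7
  byte[2]=0x58 cont=0 payload=0x58=88: acc |= 88<<7 -> acc=11301 shift=14 [end]
Varint 2: bytes[1:3] = A5 58 -> value 11301 (2 byte(s))
  byte[3]=0xC8 cont=1 payload=0x48=72: acc |= 72<<0 -> acc=72 shift=7
  byte[4]=0xF9 cont=1 payload=0x79=121: acc |= 121<<7 -> acc=15560 shift=14
  byte[5]=0x64 cont=0 payload=0x64=100: acc |= 100<<14 -> acc=1653960 shift=21 [end]
Varint 3: bytes[3:6] = C8 F9 64 -> value 1653960 (3 byte(s))
  byte[6]=0xFE cont=1 payload=0x7E=126: acc |= 126<<0 -> acc=126 shift=7
  byte[7]=0xE5 cont=1 payload=0x65=101: acc |= 101<<7 -> acc=13054 shift=14
  byte[8]=0x7A cont=0 payload=0x7A=122: acc |= 122<<14 -> acc=2011902 shift=21 [end]
Varint 4: bytes[6:9] = FE E5 7A -> value 2011902 (3 byte(s))

Answer: 49 11301 1653960 2011902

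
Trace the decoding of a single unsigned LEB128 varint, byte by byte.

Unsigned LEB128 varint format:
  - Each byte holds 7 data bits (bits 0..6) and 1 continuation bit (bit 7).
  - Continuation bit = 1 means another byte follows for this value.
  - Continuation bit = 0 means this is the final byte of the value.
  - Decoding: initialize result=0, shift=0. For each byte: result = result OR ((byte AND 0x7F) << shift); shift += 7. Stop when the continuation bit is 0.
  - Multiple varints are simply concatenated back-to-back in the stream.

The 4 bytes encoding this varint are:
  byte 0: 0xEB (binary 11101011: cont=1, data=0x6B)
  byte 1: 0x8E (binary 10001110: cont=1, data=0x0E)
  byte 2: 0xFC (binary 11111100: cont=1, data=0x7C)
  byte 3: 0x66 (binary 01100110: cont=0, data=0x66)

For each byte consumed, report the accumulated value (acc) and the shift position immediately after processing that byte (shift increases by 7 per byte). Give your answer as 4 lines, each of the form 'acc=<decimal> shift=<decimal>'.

Answer: acc=107 shift=7
acc=1899 shift=14
acc=2033515 shift=21
acc=215943019 shift=28

Derivation:
byte 0=0xEB: payload=0x6B=107, contrib = 107<<0 = 107; acc -> 107, shift -> 7
byte 1=0x8E: payload=0x0E=14, contrib = 14<<7 = 1792; acc -> 1899, shift -> 14
byte 2=0xFC: payload=0x7C=124, contrib = 124<<14 = 2031616; acc -> 2033515, shift -> 21
byte 3=0x66: payload=0x66=102, contrib = 102<<21 = 213909504; acc -> 215943019, shift -> 28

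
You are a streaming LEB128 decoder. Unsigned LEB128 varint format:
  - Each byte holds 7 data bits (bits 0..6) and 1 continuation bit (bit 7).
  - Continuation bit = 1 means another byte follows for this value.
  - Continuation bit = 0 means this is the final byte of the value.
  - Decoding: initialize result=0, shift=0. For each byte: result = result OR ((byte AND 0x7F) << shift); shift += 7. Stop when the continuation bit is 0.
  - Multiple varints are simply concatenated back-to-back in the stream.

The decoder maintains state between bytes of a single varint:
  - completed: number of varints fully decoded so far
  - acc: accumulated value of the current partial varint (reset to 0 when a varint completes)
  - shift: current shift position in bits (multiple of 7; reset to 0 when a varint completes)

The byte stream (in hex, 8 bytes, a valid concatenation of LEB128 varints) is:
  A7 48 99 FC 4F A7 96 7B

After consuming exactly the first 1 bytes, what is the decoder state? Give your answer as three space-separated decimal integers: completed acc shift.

Answer: 0 39 7

Derivation:
byte[0]=0xA7 cont=1 payload=0x27: acc |= 39<<0 -> completed=0 acc=39 shift=7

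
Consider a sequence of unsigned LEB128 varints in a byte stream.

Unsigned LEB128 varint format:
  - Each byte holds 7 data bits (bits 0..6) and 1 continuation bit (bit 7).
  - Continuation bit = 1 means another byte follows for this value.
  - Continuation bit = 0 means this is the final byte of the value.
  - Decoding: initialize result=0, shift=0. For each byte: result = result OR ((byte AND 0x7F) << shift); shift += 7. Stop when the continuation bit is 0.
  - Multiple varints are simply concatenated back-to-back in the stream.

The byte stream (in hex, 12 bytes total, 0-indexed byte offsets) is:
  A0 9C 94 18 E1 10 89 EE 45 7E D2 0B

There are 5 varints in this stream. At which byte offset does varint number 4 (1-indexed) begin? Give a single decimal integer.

  byte[0]=0xA0 cont=1 payload=0x20=32: acc |= 32<<0 -> acc=32 shift=7
  byte[1]=0x9C cont=1 payload=0x1C=28: acc |= 28<<7 -> acc=3616 shift=14
  byte[2]=0x94 cont=1 payload=0x14=20: acc |= 20<<14 -> acc=331296 shift=21
  byte[3]=0x18 cont=0 payload=0x18=24: acc |= 24<<21 -> acc=50662944 shift=28 [end]
Varint 1: bytes[0:4] = A0 9C 94 18 -> value 50662944 (4 byte(s))
  byte[4]=0xE1 cont=1 payload=0x61=97: acc |= 97<<0 -> acc=97 shift=7
  byte[5]=0x10 cont=0 payload=0x10=16: acc |= 16<<7 -> acc=2145 shift=14 [end]
Varint 2: bytes[4:6] = E1 10 -> value 2145 (2 byte(s))
  byte[6]=0x89 cont=1 payload=0x09=9: acc |= 9<<0 -> acc=9 shift=7
  byte[7]=0xEE cont=1 payload=0x6E=110: acc |= 110<<7 -> acc=14089 shift=14
  byte[8]=0x45 cont=0 payload=0x45=69: acc |= 69<<14 -> acc=1144585 shift=21 [end]
Varint 3: bytes[6:9] = 89 EE 45 -> value 1144585 (3 byte(s))
  byte[9]=0x7E cont=0 payload=0x7E=126: acc |= 126<<0 -> acc=126 shift=7 [end]
Varint 4: bytes[9:10] = 7E -> value 126 (1 byte(s))
  byte[10]=0xD2 cont=1 payload=0x52=82: acc |= 82<<0 -> acc=82 shift=7
  byte[11]=0x0B cont=0 payload=0x0B=11: acc |= 11<<7 -> acc=1490 shift=14 [end]
Varint 5: bytes[10:12] = D2 0B -> value 1490 (2 byte(s))

Answer: 9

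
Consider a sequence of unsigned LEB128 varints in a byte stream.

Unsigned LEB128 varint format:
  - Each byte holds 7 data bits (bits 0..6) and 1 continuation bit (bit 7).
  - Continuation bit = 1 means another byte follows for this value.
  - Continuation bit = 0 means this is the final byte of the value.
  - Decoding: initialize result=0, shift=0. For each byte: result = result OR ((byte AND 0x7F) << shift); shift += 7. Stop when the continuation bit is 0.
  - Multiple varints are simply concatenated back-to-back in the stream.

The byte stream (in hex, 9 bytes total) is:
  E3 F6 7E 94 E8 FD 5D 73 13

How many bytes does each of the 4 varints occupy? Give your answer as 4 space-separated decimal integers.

Answer: 3 4 1 1

Derivation:
  byte[0]=0xE3 cont=1 payload=0x63=99: acc |= 99<<0 -> acc=99 shift=7
  byte[1]=0xF6 cont=1 payload=0x76=118: acc |= 118<<7 -> acc=15203 shift=14
  byte[2]=0x7E cont=0 payload=0x7E=126: acc |= 126<<14 -> acc=2079587 shift=21 [end]
Varint 1: bytes[0:3] = E3 F6 7E -> value 2079587 (3 byte(s))
  byte[3]=0x94 cont=1 payload=0x14=20: acc |= 20<<0 -> acc=20 shift=7
  byte[4]=0xE8 cont=1 payload=0x68=104: acc |= 104<<7 -> acc=13332 shift=14
  byte[5]=0xFD cont=1 payload=0x7D=125: acc |= 125<<14 -> acc=2061332 shift=21
  byte[6]=0x5D cont=0 payload=0x5D=93: acc |= 93<<21 -> acc=197096468 shift=28 [end]
Varint 2: bytes[3:7] = 94 E8 FD 5D -> value 197096468 (4 byte(s))
  byte[7]=0x73 cont=0 payload=0x73=115: acc |= 115<<0 -> acc=115 shift=7 [end]
Varint 3: bytes[7:8] = 73 -> value 115 (1 byte(s))
  byte[8]=0x13 cont=0 payload=0x13=19: acc |= 19<<0 -> acc=19 shift=7 [end]
Varint 4: bytes[8:9] = 13 -> value 19 (1 byte(s))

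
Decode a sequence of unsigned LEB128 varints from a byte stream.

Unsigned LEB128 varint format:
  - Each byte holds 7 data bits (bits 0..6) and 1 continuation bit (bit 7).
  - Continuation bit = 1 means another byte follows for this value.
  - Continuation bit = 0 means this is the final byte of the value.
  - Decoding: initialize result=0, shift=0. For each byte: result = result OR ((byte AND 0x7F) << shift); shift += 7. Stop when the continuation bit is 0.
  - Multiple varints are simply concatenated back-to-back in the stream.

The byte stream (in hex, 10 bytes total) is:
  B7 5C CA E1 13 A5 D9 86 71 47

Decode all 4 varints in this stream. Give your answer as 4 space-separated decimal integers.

Answer: 11831 323786 237087909 71

Derivation:
  byte[0]=0xB7 cont=1 payload=0x37=55: acc |= 55<<0 -> acc=55 shift=7
  byte[1]=0x5C cont=0 payload=0x5C=92: acc |= 92<<7 -> acc=11831 shift=14 [end]
Varint 1: bytes[0:2] = B7 5C -> value 11831 (2 byte(s))
  byte[2]=0xCA cont=1 payload=0x4A=74: acc |= 74<<0 -> acc=74 shift=7
  byte[3]=0xE1 cont=1 payload=0x61=97: acc |= 97<<7 -> acc=12490 shift=14
  byte[4]=0x13 cont=0 payload=0x13=19: acc |= 19<<14 -> acc=323786 shift=21 [end]
Varint 2: bytes[2:5] = CA E1 13 -> value 323786 (3 byte(s))
  byte[5]=0xA5 cont=1 payload=0x25=37: acc |= 37<<0 -> acc=37 shift=7
  byte[6]=0xD9 cont=1 payload=0x59=89: acc |= 89<<7 -> acc=11429 shift=14
  byte[7]=0x86 cont=1 payload=0x06=6: acc |= 6<<14 -> acc=109733 shift=21
  byte[8]=0x71 cont=0 payload=0x71=113: acc |= 113<<21 -> acc=237087909 shift=28 [end]
Varint 3: bytes[5:9] = A5 D9 86 71 -> value 237087909 (4 byte(s))
  byte[9]=0x47 cont=0 payload=0x47=71: acc |= 71<<0 -> acc=71 shift=7 [end]
Varint 4: bytes[9:10] = 47 -> value 71 (1 byte(s))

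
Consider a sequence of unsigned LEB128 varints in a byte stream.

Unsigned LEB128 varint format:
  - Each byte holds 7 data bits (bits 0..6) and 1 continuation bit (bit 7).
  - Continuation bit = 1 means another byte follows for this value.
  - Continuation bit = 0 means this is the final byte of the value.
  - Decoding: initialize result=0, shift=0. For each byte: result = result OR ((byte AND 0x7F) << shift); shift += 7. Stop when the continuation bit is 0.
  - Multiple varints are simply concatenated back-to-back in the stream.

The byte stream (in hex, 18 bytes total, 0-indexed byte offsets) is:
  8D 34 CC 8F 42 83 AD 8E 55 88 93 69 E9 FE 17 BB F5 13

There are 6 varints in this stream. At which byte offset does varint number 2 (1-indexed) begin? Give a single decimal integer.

Answer: 2

Derivation:
  byte[0]=0x8D cont=1 payload=0x0D=13: acc |= 13<<0 -> acc=13 shift=7
  byte[1]=0x34 cont=0 payload=0x34=52: acc |= 52<<7 -> acc=6669 shift=14 [end]
Varint 1: bytes[0:2] = 8D 34 -> value 6669 (2 byte(s))
  byte[2]=0xCC cont=1 payload=0x4C=76: acc |= 76<<0 -> acc=76 shift=7
  byte[3]=0x8F cont=1 payload=0x0F=15: acc |= 15<<7 -> acc=1996 shift=14
  byte[4]=0x42 cont=0 payload=0x42=66: acc |= 66<<14 -> acc=1083340 shift=21 [end]
Varint 2: bytes[2:5] = CC 8F 42 -> value 1083340 (3 byte(s))
  byte[5]=0x83 cont=1 payload=0x03=3: acc |= 3<<0 -> acc=3 shift=7
  byte[6]=0xAD cont=1 payload=0x2D=45: acc |= 45<<7 -> acc=5763 shift=14
  byte[7]=0x8E cont=1 payload=0x0E=14: acc |= 14<<14 -> acc=235139 shift=21
  byte[8]=0x55 cont=0 payload=0x55=85: acc |= 85<<21 -> acc=178493059 shift=28 [end]
Varint 3: bytes[5:9] = 83 AD 8E 55 -> value 178493059 (4 byte(s))
  byte[9]=0x88 cont=1 payload=0x08=8: acc |= 8<<0 -> acc=8 shift=7
  byte[10]=0x93 cont=1 payload=0x13=19: acc |= 19<<7 -> acc=2440 shift=14
  byte[11]=0x69 cont=0 payload=0x69=105: acc |= 105<<14 -> acc=1722760 shift=21 [end]
Varint 4: bytes[9:12] = 88 93 69 -> value 1722760 (3 byte(s))
  byte[12]=0xE9 cont=1 payload=0x69=105: acc |= 105<<0 -> acc=105 shift=7
  byte[13]=0xFE cont=1 payload=0x7E=126: acc |= 126<<7 -> acc=16233 shift=14
  byte[14]=0x17 cont=0 payload=0x17=23: acc |= 23<<14 -> acc=393065 shift=21 [end]
Varint 5: bytes[12:15] = E9 FE 17 -> value 393065 (3 byte(s))
  byte[15]=0xBB cont=1 payload=0x3B=59: acc |= 59<<0 -> acc=59 shift=7
  byte[16]=0xF5 cont=1 payload=0x75=117: acc |= 117<<7 -> acc=15035 shift=14
  byte[17]=0x13 cont=0 payload=0x13=19: acc |= 19<<14 -> acc=326331 shift=21 [end]
Varint 6: bytes[15:18] = BB F5 13 -> value 326331 (3 byte(s))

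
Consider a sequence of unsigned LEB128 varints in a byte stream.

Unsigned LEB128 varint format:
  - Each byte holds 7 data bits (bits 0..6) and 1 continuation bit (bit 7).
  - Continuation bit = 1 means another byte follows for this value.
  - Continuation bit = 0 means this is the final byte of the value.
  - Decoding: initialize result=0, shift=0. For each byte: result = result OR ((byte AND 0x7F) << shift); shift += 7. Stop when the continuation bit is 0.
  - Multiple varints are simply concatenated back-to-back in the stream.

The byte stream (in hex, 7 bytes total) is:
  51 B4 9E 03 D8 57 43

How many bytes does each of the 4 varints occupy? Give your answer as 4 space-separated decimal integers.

Answer: 1 3 2 1

Derivation:
  byte[0]=0x51 cont=0 payload=0x51=81: acc |= 81<<0 -> acc=81 shift=7 [end]
Varint 1: bytes[0:1] = 51 -> value 81 (1 byte(s))
  byte[1]=0xB4 cont=1 payload=0x34=52: acc |= 52<<0 -> acc=52 shift=7
  byte[2]=0x9E cont=1 payload=0x1E=30: acc |= 30<<7 -> acc=3892 shift=14
  byte[3]=0x03 cont=0 payload=0x03=3: acc |= 3<<14 -> acc=53044 shift=21 [end]
Varint 2: bytes[1:4] = B4 9E 03 -> value 53044 (3 byte(s))
  byte[4]=0xD8 cont=1 payload=0x58=88: acc |= 88<<0 -> acc=88 shift=7
  byte[5]=0x57 cont=0 payload=0x57=87: acc |= 87<<7 -> acc=11224 shift=14 [end]
Varint 3: bytes[4:6] = D8 57 -> value 11224 (2 byte(s))
  byte[6]=0x43 cont=0 payload=0x43=67: acc |= 67<<0 -> acc=67 shift=7 [end]
Varint 4: bytes[6:7] = 43 -> value 67 (1 byte(s))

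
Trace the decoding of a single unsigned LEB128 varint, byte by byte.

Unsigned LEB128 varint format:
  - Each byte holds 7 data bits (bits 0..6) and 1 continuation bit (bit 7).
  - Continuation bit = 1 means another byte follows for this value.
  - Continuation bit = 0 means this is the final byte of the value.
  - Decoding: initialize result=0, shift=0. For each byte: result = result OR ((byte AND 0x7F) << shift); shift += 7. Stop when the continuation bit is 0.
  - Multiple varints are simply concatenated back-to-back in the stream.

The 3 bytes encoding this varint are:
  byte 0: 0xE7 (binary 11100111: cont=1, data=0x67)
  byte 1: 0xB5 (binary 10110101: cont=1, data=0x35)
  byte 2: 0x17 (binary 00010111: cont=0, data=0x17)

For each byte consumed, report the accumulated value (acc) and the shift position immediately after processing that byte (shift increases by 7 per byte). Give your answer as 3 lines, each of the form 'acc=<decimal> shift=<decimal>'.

byte 0=0xE7: payload=0x67=103, contrib = 103<<0 = 103; acc -> 103, shift -> 7
byte 1=0xB5: payload=0x35=53, contrib = 53<<7 = 6784; acc -> 6887, shift -> 14
byte 2=0x17: payload=0x17=23, contrib = 23<<14 = 376832; acc -> 383719, shift -> 21

Answer: acc=103 shift=7
acc=6887 shift=14
acc=383719 shift=21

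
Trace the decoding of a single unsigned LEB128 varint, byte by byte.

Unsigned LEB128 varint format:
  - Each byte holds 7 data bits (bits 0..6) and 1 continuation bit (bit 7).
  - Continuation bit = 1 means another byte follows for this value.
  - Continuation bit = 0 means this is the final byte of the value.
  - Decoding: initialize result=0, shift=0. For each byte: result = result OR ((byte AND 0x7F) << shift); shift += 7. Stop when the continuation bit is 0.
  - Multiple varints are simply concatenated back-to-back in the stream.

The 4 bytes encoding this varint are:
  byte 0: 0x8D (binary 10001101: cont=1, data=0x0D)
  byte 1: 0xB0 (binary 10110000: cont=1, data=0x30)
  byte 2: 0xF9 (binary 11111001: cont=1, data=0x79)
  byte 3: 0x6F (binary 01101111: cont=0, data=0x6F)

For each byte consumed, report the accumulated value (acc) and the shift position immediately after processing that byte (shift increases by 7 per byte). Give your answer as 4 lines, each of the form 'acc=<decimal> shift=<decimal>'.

byte 0=0x8D: payload=0x0D=13, contrib = 13<<0 = 13; acc -> 13, shift -> 7
byte 1=0xB0: payload=0x30=48, contrib = 48<<7 = 6144; acc -> 6157, shift -> 14
byte 2=0xF9: payload=0x79=121, contrib = 121<<14 = 1982464; acc -> 1988621, shift -> 21
byte 3=0x6F: payload=0x6F=111, contrib = 111<<21 = 232783872; acc -> 234772493, shift -> 28

Answer: acc=13 shift=7
acc=6157 shift=14
acc=1988621 shift=21
acc=234772493 shift=28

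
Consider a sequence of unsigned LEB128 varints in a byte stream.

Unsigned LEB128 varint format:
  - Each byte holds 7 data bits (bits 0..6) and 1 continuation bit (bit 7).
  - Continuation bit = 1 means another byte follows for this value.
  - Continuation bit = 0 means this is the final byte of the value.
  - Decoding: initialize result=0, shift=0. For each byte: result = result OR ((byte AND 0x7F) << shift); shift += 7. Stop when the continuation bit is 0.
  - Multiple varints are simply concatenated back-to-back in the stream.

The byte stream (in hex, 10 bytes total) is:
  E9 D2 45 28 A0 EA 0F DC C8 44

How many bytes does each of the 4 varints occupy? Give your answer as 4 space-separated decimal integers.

  byte[0]=0xE9 cont=1 payload=0x69=105: acc |= 105<<0 -> acc=105 shift=7
  byte[1]=0xD2 cont=1 payload=0x52=82: acc |= 82<<7 -> acc=10601 shift=14
  byte[2]=0x45 cont=0 payload=0x45=69: acc |= 69<<14 -> acc=1141097 shift=21 [end]
Varint 1: bytes[0:3] = E9 D2 45 -> value 1141097 (3 byte(s))
  byte[3]=0x28 cont=0 payload=0x28=40: acc |= 40<<0 -> acc=40 shift=7 [end]
Varint 2: bytes[3:4] = 28 -> value 40 (1 byte(s))
  byte[4]=0xA0 cont=1 payload=0x20=32: acc |= 32<<0 -> acc=32 shift=7
  byte[5]=0xEA cont=1 payload=0x6A=106: acc |= 106<<7 -> acc=13600 shift=14
  byte[6]=0x0F cont=0 payload=0x0F=15: acc |= 15<<14 -> acc=259360 shift=21 [end]
Varint 3: bytes[4:7] = A0 EA 0F -> value 259360 (3 byte(s))
  byte[7]=0xDC cont=1 payload=0x5C=92: acc |= 92<<0 -> acc=92 shift=7
  byte[8]=0xC8 cont=1 payload=0x48=72: acc |= 72<<7 -> acc=9308 shift=14
  byte[9]=0x44 cont=0 payload=0x44=68: acc |= 68<<14 -> acc=1123420 shift=21 [end]
Varint 4: bytes[7:10] = DC C8 44 -> value 1123420 (3 byte(s))

Answer: 3 1 3 3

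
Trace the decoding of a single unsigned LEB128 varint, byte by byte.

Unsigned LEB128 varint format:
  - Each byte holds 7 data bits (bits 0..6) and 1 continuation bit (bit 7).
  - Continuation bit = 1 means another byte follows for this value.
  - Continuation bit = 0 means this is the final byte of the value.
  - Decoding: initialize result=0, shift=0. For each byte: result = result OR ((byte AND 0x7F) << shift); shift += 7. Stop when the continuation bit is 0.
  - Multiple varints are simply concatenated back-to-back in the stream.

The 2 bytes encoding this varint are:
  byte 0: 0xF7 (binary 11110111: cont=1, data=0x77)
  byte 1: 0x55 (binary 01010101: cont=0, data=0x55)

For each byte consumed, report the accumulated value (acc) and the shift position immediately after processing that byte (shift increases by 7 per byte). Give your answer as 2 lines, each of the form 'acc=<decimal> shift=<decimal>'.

byte 0=0xF7: payload=0x77=119, contrib = 119<<0 = 119; acc -> 119, shift -> 7
byte 1=0x55: payload=0x55=85, contrib = 85<<7 = 10880; acc -> 10999, shift -> 14

Answer: acc=119 shift=7
acc=10999 shift=14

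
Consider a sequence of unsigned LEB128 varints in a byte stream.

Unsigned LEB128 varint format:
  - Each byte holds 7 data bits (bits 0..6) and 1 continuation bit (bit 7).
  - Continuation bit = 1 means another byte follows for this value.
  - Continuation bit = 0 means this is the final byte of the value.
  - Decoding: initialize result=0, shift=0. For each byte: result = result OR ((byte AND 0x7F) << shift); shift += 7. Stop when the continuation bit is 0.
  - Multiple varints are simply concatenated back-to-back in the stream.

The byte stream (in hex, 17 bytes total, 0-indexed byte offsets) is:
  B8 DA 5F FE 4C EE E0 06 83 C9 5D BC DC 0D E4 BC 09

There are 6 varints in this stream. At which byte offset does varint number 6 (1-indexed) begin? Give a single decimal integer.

Answer: 14

Derivation:
  byte[0]=0xB8 cont=1 payload=0x38=56: acc |= 56<<0 -> acc=56 shift=7
  byte[1]=0xDA cont=1 payload=0x5A=90: acc |= 90<<7 -> acc=11576 shift=14
  byte[2]=0x5F cont=0 payload=0x5F=95: acc |= 95<<14 -> acc=1568056 shift=21 [end]
Varint 1: bytes[0:3] = B8 DA 5F -> value 1568056 (3 byte(s))
  byte[3]=0xFE cont=1 payload=0x7E=126: acc |= 126<<0 -> acc=126 shift=7
  byte[4]=0x4C cont=0 payload=0x4C=76: acc |= 76<<7 -> acc=9854 shift=14 [end]
Varint 2: bytes[3:5] = FE 4C -> value 9854 (2 byte(s))
  byte[5]=0xEE cont=1 payload=0x6E=110: acc |= 110<<0 -> acc=110 shift=7
  byte[6]=0xE0 cont=1 payload=0x60=96: acc |= 96<<7 -> acc=12398 shift=14
  byte[7]=0x06 cont=0 payload=0x06=6: acc |= 6<<14 -> acc=110702 shift=21 [end]
Varint 3: bytes[5:8] = EE E0 06 -> value 110702 (3 byte(s))
  byte[8]=0x83 cont=1 payload=0x03=3: acc |= 3<<0 -> acc=3 shift=7
  byte[9]=0xC9 cont=1 payload=0x49=73: acc |= 73<<7 -> acc=9347 shift=14
  byte[10]=0x5D cont=0 payload=0x5D=93: acc |= 93<<14 -> acc=1533059 shift=21 [end]
Varint 4: bytes[8:11] = 83 C9 5D -> value 1533059 (3 byte(s))
  byte[11]=0xBC cont=1 payload=0x3C=60: acc |= 60<<0 -> acc=60 shift=7
  byte[12]=0xDC cont=1 payload=0x5C=92: acc |= 92<<7 -> acc=11836 shift=14
  byte[13]=0x0D cont=0 payload=0x0D=13: acc |= 13<<14 -> acc=224828 shift=21 [end]
Varint 5: bytes[11:14] = BC DC 0D -> value 224828 (3 byte(s))
  byte[14]=0xE4 cont=1 payload=0x64=100: acc |= 100<<0 -> acc=100 shift=7
  byte[15]=0xBC cont=1 payload=0x3C=60: acc |= 60<<7 -> acc=7780 shift=14
  byte[16]=0x09 cont=0 payload=0x09=9: acc |= 9<<14 -> acc=155236 shift=21 [end]
Varint 6: bytes[14:17] = E4 BC 09 -> value 155236 (3 byte(s))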